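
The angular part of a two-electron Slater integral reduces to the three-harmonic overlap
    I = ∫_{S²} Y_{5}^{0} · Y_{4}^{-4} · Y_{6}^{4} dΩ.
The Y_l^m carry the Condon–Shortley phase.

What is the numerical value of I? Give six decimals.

0.000000

l₁+l₂+l₃=15 is odd: 3j(l;000)=0 ⇒ I=0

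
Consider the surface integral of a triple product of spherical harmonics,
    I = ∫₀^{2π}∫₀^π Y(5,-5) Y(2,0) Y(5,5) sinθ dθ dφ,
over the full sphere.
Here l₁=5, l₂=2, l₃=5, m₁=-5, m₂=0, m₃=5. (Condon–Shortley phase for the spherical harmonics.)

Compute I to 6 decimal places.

0.242609

Rules hold: Σm=0, L=12 even, 3≤5≤7.
N = 11·5·11 = 605
Δ = 2!·8!·2!/13! = 1/38610
Racah Σ t=0..2: t=0:+1/2880 t=1:−1/576 t=2:+1/2880 = -1/960
⇒ 3j(5 2 5; 0 0 0)² = 10/429, sgn +1
Racah Σ t=2..2: t=2:+1/161280 = 1/161280
⇒ 3j(5 2 5; -5 0 5)² = 15/286, sgn +1
4πI² = N·(3j₀)²·(3jₘ)² = 125/169
I = +1·√(0.739645/4π) = 0.24260890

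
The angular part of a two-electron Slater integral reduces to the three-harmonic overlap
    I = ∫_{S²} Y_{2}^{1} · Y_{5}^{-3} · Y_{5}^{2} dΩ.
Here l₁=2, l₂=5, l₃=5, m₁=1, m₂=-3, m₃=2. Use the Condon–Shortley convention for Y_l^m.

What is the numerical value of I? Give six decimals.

Checks pass: Σm=0; 12 even; l₃=5∈[3,7].
(2·2+1)(2·5+1)(2·5+1) = 605
Δ: 2! 2! 8! / 13! → 1/38610
sum: t=0:+1/2880 t=1:−1/576 t=2:+1/2880 = -1/960
3j²(2 5 5; 0 0 0) = Δ·Π!·Σ² = 10/429  (sign +1)
sum: t=0:+1/2880 t=1:−1/10080 = 1/4032
3j²(2 5 5; 1 -3 2) = Δ·Π!·Σ² = 10/429  (sign -1)
combine: 4πI² = 605·10/429·10/429 = 500/1521
take √, sign -1: I = -0.16173926

-0.161739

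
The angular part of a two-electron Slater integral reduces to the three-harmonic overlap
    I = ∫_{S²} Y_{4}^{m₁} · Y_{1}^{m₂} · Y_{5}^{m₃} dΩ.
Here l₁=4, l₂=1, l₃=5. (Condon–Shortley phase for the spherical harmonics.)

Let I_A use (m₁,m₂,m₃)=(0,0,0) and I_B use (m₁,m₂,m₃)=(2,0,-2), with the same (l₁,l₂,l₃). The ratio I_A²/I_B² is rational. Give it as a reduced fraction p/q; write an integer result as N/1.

l's match ⇒ only the (l;m) 3-j factors differ between A and B.
A: triangle coeff Δ(4,1,5) = 1/495; Σ_t [0,0]: t=0:+1/576 = 1/576; (3j)²=5/99 [(4 1 5; 0 0 0)], sign=-1
B: triangle coeff Δ(4,1,5) = 1/495; Σ_t [0,0]: t=0:+1/1440 = 1/1440; (3j)²=7/165 [(4 1 5; 2 0 -2)], sign=-1
I_A²/I_B² = (5/99)/(7/165) = 25/21

25/21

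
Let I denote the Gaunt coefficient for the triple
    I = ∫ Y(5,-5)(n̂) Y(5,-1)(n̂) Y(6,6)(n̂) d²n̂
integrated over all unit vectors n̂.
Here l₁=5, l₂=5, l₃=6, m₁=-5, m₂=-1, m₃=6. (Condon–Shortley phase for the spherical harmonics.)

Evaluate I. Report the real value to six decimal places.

m-sum 0 ✓  L=16 even ✓  0≤6≤10 ✓
Π(2lᵢ+1) = 11×11×13 = 1573
triangle coeff Δ(5,5,6) = 1/28588560
Σ_t [0,4]: t=0:+1/345600 t=1:−1/13824 t=2:+1/5184 t=3:−1/13824 t=4:+1/345600 = 7/129600
(3j)²=80/7293 [(5 5 6; 0 0 0)], sign=+1
Σ_t [4,4]: t=4:+1/12441600 = 1/12441600
(3j)²=3/442 [(5 5 6; -5 -1 6)], sign=+1
⇒ 4πI² = 440/3757
I = (+1)√(440/3757/(4π)) = 0.09653856

0.096539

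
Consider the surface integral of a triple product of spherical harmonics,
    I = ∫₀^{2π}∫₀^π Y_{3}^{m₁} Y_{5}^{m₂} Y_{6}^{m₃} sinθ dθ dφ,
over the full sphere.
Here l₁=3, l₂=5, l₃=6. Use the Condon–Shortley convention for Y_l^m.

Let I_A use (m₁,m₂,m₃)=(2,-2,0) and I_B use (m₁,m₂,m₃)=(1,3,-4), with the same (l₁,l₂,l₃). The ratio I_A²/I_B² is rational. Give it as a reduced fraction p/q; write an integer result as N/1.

21/10

l's match ⇒ only the (l;m) 3-j factors differ between A and B.
A: triangle coeff Δ(3,5,6) = 1/675675; Σ_t [0,1]: t=0:+1/8640 t=1:−1/34560 = 1/11520; (3j)²=3/143 [(3 5 6; 2 -2 0)], sign=+1
B: triangle coeff Δ(3,5,6) = 1/675675; Σ_t [0,2]: t=0:+1/322560 t=1:−1/30240 t=2:+1/69120 = -1/64512; (3j)²=10/1001 [(3 5 6; 1 3 -4)], sign=-1
I_A²/I_B² = (3/143)/(10/1001) = 21/10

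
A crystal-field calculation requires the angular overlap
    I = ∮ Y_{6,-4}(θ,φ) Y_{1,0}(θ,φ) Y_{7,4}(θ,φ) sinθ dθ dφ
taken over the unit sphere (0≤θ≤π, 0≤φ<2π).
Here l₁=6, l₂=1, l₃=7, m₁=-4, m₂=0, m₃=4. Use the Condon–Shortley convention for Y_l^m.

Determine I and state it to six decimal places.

0.201000

m-sum 0 ✓  L=14 even ✓  5≤7≤7 ✓
Π(2lᵢ+1) = 13×3×15 = 585
triangle coeff Δ(6,1,7) = 1/1365
Σ_t [0,0]: t=0:+1/518400 = 1/518400
(3j)²=7/195 [(6 1 7; 0 0 0)], sign=-1
Σ_t [0,0]: t=0:+1/7257600 = 1/7257600
(3j)²=11/455 [(6 1 7; -4 0 4)], sign=-1
⇒ 4πI² = 33/65
I = (+1)√(33/65/(4π)) = 0.20099968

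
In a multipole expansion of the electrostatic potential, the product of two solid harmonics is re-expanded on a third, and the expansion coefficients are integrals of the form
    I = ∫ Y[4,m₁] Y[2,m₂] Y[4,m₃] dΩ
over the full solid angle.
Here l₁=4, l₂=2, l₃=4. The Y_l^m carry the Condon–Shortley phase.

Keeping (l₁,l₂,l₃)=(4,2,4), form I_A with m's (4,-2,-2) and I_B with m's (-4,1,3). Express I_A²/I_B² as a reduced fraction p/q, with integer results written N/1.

Same 4,2,4: normalisation and zero-m 3j drop out of the ratio.
A: Δ: 2! 6! 2! / 11! → 1/13860; sum: t=0:+1/2880 = 1/2880; 3j²(4 2 4; 4 -2 -2) = Δ·Π!·Σ² = 2/165  (sign +1)
B: Δ: 2! 6! 2! / 11! → 1/13860; sum: t=2:+1/1440 = 1/1440; 3j²(4 2 4; -4 1 3) = Δ·Π!·Σ² = 7/165  (sign -1)
I_A²/I_B² = (2/165)/(7/165) = 2/7

2/7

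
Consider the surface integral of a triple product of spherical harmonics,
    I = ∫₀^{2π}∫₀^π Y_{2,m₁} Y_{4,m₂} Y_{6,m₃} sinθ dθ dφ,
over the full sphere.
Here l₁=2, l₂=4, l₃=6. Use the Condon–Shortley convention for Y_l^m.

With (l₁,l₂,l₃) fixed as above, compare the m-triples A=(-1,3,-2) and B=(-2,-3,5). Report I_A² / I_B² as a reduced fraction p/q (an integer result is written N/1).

l's match ⇒ only the (l;m) 3-j factors differ between A and B.
A: triangle coeff Δ(2,4,6) = 1/6435; Σ_t [0,0]: t=0:+1/30240 = 1/30240; (3j)²=32/6435 [(2 4 6; -1 3 -2)], sign=+1
B: triangle coeff Δ(2,4,6) = 1/6435; Σ_t [0,0]: t=0:+1/120960 = 1/120960; (3j)²=2/39 [(2 4 6; -2 -3 5)], sign=-1
I_A²/I_B² = (32/6435)/(2/39) = 16/165

16/165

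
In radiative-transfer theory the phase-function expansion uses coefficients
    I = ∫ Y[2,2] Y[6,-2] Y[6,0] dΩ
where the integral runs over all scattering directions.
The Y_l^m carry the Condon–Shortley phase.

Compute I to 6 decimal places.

m-sum 0 ✓  L=14 even ✓  4≤6≤8 ✓
Π(2lᵢ+1) = 5×13×13 = 845
triangle coeff Δ(2,6,6) = 1/90090
Σ_t [0,2]: t=0:+1/69120 t=1:−1/14400 t=2:+1/69120 = -7/172800
(3j)²=14/715 [(2 6 6; 0 0 0)], sign=-1
Σ_t [0,0]: t=0:+1/69120 = 1/69120
(3j)²=4/143 [(2 6 6; 2 -2 0)], sign=+1
⇒ 4πI² = 56/121
I = (-1)√(56/121/(4π)) = -0.19190947

-0.191909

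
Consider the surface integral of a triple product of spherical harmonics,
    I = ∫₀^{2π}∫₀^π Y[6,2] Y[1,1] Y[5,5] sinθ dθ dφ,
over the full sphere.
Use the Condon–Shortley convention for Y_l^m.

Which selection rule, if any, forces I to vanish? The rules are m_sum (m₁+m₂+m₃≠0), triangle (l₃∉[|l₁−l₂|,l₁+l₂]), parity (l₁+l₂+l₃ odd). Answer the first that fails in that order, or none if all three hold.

m₁+m₂+m₃ = 2 + 1 + 5 = 8  ✗
triangle: |6−1|=5 ≤ l₃=5 ≤ 6+1=7
parity: l₁+l₂+l₃ = 12 is even

m_sum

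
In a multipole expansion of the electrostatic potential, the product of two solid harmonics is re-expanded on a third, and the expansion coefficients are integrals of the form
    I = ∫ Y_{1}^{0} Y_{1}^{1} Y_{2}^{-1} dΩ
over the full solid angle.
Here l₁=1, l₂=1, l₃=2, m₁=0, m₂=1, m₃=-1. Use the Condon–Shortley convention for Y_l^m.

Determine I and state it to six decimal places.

Checks pass: Σm=0; 4 even; l₃=2∈[0,2].
(2·1+1)(2·1+1)(2·2+1) = 45
Δ: 0! 2! 2! / 5! → 1/30
sum: t=0:+1/1 = 1/1
3j²(1 1 2; 0 0 0) = Δ·Π!·Σ² = 2/15  (sign +1)
sum: t=0:+1/2 = 1/2
3j²(1 1 2; 0 1 -1) = Δ·Π!·Σ² = 1/10  (sign -1)
combine: 4πI² = 45·2/15·1/10 = 3/5
take √, sign -1: I = -0.21850969

-0.218510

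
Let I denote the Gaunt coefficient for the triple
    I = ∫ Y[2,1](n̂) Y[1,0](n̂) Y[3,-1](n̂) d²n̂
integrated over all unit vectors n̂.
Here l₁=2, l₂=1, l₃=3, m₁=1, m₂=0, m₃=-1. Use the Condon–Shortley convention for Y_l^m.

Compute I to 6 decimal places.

m-sum 0 ✓  L=6 even ✓  1≤3≤3 ✓
Π(2lᵢ+1) = 5×3×7 = 105
triangle coeff Δ(2,1,3) = 1/105
Σ_t [0,0]: t=0:+1/4 = 1/4
(3j)²=3/35 [(2 1 3; 0 0 0)], sign=-1
Σ_t [0,0]: t=0:+1/6 = 1/6
(3j)²=8/105 [(2 1 3; 1 0 -1)], sign=+1
⇒ 4πI² = 24/35
I = (-1)√(24/35/(4π)) = -0.23359668

-0.233597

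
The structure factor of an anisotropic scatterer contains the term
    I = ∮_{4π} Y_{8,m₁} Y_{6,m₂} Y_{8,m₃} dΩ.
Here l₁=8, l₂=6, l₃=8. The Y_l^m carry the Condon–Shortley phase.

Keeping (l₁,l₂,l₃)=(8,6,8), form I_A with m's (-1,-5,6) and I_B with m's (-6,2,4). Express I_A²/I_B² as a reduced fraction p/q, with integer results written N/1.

l's match ⇒ only the (l;m) 3-j factors differ between A and B.
A: triangle coeff Δ(8,6,8) = 1/13742520792; Σ_t [0,1]: t=0:+1/31352832000 t=1:−1/6967296000 = -1/8957952000; (3j)²=343/29716 [(8 6 8; -1 -5 6)], sign=-1
B: triangle coeff Δ(8,6,8) = 1/13742520792; Σ_t [4,6]: t=4:+1/8360755200 t=5:−1/1567641600 t=6:+1/2786918400 = -1/6270566400; (3j)²=80/22287 [(8 6 8; -6 2 4)], sign=-1
I_A²/I_B² = (343/29716)/(80/22287) = 1029/320

1029/320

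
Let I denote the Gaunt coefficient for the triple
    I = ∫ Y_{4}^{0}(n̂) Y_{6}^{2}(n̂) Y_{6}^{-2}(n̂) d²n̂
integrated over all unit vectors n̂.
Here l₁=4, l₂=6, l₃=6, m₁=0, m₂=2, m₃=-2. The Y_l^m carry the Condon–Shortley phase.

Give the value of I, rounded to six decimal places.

Checks pass: Σm=0; 16 even; l₃=6∈[2,10].
(2·4+1)(2·6+1)(2·6+1) = 1521
Δ: 4! 4! 8! / 17! → 1/15315300
sum: t=0:+1/829440 t=1:−1/25920 t=2:+1/9216 t=3:−1/25920 t=4:+1/829440 = 7/207360
3j²(4 6 6; 0 0 0) = Δ·Π!·Σ² = 28/2431  (sign +1)
sum: t=0:+1/23224320 t=1:−1/181440 t=2:+1/23040 t=3:−1/25920 t=4:+1/331776 = 11/4644864
3j²(4 6 6; 0 2 -2) = Δ·Π!·Σ² = 11/55692  (sign +1)
combine: 4πI² = 1521·28/2431·11/55692 = 1/289
take √, sign +1: I = 0.01659381

0.016594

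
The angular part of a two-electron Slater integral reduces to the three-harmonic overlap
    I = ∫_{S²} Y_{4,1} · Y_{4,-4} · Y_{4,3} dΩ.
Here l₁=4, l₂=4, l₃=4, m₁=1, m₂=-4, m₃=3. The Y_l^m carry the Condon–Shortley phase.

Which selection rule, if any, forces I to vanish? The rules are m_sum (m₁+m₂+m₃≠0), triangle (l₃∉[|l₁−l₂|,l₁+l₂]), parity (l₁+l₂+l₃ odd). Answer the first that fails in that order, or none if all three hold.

m₁+m₂+m₃ = 1 − 4 + 3 = 0  ✓
triangle: |4−4|=0 ≤ l₃=4 ≤ 4+4=8  ✓
parity: l₁+l₂+l₃ = 12 is even  ✓

none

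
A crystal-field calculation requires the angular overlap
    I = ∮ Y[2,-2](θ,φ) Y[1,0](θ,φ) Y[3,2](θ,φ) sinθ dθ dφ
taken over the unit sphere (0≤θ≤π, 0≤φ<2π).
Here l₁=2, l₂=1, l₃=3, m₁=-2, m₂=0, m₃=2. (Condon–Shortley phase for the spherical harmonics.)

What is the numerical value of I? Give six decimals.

Rules hold: Σm=0, L=6 even, 1≤3≤3.
N = 5·3·7 = 105
Δ = 0!·4!·2!/7! = 1/105
Racah Σ t=0..0: t=0:+1/4 = 1/4
⇒ 3j(2 1 3; 0 0 0)² = 3/35, sgn -1
Racah Σ t=0..0: t=0:+1/24 = 1/24
⇒ 3j(2 1 3; -2 0 2)² = 1/21, sgn -1
4πI² = N·(3j₀)²·(3jₘ)² = 3/7
I = +1·√(0.428571/4π) = 0.18467439

0.184674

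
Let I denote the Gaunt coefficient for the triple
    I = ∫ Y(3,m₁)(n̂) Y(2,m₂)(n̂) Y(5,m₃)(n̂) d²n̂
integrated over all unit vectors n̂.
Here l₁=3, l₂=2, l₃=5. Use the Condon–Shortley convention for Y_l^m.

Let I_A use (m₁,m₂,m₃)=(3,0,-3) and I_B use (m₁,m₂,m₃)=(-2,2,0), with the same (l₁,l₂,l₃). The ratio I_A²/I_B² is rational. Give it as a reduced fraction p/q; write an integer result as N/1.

28/5

Shared (l₁,l₂,l₃)=(3,2,5): N and (l;000)² cancel in I_A²/I_B².
A: Δ = 0!·6!·4!/11! = 1/2310; Racah Σ t=0..0: t=0:+1/2880 = 1/2880; ⇒ 3j(3 2 5; 3 0 -3)² = 2/165, sgn +1
B: Δ = 0!·6!·4!/11! = 1/2310; Racah Σ t=0..0: t=0:+1/2880 = 1/2880; ⇒ 3j(3 2 5; -2 2 0)² = 1/462, sgn -1
I_A²/I_B² = (2/165)/(1/462) = 28/5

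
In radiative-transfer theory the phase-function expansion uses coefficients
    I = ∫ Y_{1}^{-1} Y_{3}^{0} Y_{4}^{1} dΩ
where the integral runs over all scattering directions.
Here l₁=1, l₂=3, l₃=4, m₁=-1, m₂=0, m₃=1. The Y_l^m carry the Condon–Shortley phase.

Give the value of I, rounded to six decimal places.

-0.194664

Checks pass: Σm=0; 8 even; l₃=4∈[2,4].
(2·1+1)(2·3+1)(2·4+1) = 189
Δ: 0! 2! 6! / 9! → 1/252
sum: t=0:+1/36 = 1/36
3j²(1 3 4; 0 0 0) = Δ·Π!·Σ² = 4/63  (sign +1)
sum: t=0:+1/72 = 1/72
3j²(1 3 4; -1 0 1) = Δ·Π!·Σ² = 5/126  (sign -1)
combine: 4πI² = 189·4/63·5/126 = 10/21
take √, sign -1: I = -0.19466390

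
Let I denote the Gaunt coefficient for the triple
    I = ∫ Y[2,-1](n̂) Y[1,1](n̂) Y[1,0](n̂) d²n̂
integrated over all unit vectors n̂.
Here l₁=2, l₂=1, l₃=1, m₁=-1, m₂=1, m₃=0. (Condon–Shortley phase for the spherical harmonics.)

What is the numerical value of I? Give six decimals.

Checks pass: Σm=0; 4 even; l₃=1∈[1,3].
(2·2+1)(2·1+1)(2·1+1) = 45
Δ: 2! 2! 0! / 5! → 1/30
sum: t=1:−1/1 = -1/1
3j²(2 1 1; 0 0 0) = Δ·Π!·Σ² = 2/15  (sign +1)
sum: t=2:+1/2 = 1/2
3j²(2 1 1; -1 1 0) = Δ·Π!·Σ² = 1/10  (sign -1)
combine: 4πI² = 45·2/15·1/10 = 3/5
take √, sign -1: I = -0.21850969

-0.218510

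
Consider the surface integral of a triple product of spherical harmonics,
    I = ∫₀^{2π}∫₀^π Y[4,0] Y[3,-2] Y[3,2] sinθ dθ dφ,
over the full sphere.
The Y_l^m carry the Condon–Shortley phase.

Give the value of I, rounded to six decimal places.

-0.179515

Checks pass: Σm=0; 10 even; l₃=3∈[1,7].
(2·4+1)(2·3+1)(2·3+1) = 441
Δ: 4! 4! 2! / 11! → 1/34650
sum: t=1:−1/72 t=2:+1/16 t=3:−1/72 = 5/144
3j²(4 3 3; 0 0 0) = Δ·Π!·Σ² = 2/77  (sign -1)
sum: t=0:+1/576 t=1:−1/72 = -7/576
3j²(4 3 3; 0 -2 2) = Δ·Π!·Σ² = 7/198  (sign +1)
combine: 4πI² = 441·2/77·7/198 = 49/121
take √, sign -1: I = -0.17951487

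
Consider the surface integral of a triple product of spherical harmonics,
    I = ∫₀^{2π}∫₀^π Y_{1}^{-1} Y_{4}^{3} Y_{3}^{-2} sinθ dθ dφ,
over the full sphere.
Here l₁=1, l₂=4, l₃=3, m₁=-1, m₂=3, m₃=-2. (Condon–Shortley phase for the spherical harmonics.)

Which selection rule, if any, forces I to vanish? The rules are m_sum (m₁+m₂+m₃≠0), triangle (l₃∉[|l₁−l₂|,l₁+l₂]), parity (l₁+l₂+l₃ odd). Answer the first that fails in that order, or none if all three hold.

none

Σmᵢ = 0  ✓
l₃∈[|l₁−l₂|,l₁+l₂]=[3,5], have l₃=3  ✓
Σlᵢ = 8 ⇒ even  ✓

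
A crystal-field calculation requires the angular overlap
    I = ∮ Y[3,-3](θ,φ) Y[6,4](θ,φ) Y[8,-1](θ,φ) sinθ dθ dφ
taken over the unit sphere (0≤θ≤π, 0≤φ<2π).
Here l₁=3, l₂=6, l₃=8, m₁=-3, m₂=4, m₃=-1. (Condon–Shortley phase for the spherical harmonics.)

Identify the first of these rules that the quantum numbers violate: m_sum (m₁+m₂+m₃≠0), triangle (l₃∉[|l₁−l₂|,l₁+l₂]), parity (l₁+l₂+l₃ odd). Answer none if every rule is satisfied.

parity

m₁+m₂+m₃ = -3 + 4 − 1 = 0  ✓
triangle: |3−6|=3 ≤ l₃=8 ≤ 3+6=9  ✓
parity: l₁+l₂+l₃ = 17 is odd  ✗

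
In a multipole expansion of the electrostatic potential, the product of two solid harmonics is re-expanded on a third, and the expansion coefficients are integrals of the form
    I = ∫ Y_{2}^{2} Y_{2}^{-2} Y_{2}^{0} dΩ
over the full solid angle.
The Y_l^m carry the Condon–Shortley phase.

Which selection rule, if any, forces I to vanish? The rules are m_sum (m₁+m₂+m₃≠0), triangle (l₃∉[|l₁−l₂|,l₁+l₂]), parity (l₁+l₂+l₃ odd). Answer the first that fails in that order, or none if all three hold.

none

Σmᵢ = 0  ✓
l₃∈[|l₁−l₂|,l₁+l₂]=[0,4], have l₃=2  ✓
Σlᵢ = 6 ⇒ even  ✓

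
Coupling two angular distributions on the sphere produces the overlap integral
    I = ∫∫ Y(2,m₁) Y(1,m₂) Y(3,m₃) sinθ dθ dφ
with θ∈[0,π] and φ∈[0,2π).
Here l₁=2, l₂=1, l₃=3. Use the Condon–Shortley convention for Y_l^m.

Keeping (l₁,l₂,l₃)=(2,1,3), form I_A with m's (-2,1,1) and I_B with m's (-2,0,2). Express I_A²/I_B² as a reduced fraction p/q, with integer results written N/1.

Shared (l₁,l₂,l₃)=(2,1,3): N and (l;000)² cancel in I_A²/I_B².
A: Δ = 0!·4!·2!/7! = 1/105; Racah Σ t=0..0: t=0:+1/48 = 1/48; ⇒ 3j(2 1 3; -2 1 1)² = 1/105, sgn +1
B: Δ = 0!·4!·2!/7! = 1/105; Racah Σ t=0..0: t=0:+1/24 = 1/24; ⇒ 3j(2 1 3; -2 0 2)² = 1/21, sgn -1
I_A²/I_B² = (1/105)/(1/21) = 1/5

1/5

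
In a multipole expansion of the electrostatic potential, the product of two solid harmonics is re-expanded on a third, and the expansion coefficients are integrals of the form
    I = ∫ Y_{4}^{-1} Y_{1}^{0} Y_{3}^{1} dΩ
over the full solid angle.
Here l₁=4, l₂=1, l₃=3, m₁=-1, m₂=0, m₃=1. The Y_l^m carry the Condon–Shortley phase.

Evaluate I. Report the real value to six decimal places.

-0.238414

Rules hold: Σm=0, L=8 even, 3≤3≤5.
N = 9·3·7 = 189
Δ = 2!·6!·0!/9! = 1/252
Racah Σ t=1..1: t=1:−1/36 = -1/36
⇒ 3j(4 1 3; 0 0 0)² = 4/63, sgn +1
Racah Σ t=1..1: t=1:−1/48 = -1/48
⇒ 3j(4 1 3; -1 0 1)² = 5/84, sgn -1
4πI² = N·(3j₀)²·(3jₘ)² = 5/7
I = -1·√(0.714286/4π) = -0.23841361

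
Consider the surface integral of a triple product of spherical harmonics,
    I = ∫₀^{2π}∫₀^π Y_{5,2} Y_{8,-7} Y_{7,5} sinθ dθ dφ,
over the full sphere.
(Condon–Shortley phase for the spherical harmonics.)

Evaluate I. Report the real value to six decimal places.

Rules hold: Σm=0, L=20 even, 3≤7≤13.
N = 11·17·15 = 2805
Δ = 6!·4!·10!/21! = 1/814773960
Racah Σ t=1..5: t=1:−1/87091200 t=2:+1/4976640 t=3:−1/2073600 t=4:+1/4976640 t=5:−1/87091200 = -1/9676800
⇒ 3j(5 8 7; 0 0 0)² = 360/46189, sgn +1
Racah Σ t=0..1: t=0:+1/1567641600 t=1:−1/1741824000 = 1/15676416000
⇒ 3j(5 8 7; 2 -7 5)² = 11/58140, sgn +1
4πI² = N·(3j₀)²·(3jₘ)² = 330/79781
I = +1·√(0.00413632/4π) = 0.01814272

0.018143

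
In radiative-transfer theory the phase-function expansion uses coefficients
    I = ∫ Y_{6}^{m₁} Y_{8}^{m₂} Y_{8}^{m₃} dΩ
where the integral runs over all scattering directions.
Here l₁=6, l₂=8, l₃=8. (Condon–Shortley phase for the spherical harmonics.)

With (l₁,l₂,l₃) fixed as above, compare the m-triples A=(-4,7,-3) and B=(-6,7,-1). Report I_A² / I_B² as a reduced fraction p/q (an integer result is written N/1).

Shared (l₁,l₂,l₃)=(6,8,8): N and (l;000)² cancel in I_A²/I_B².
A: Δ = 6!·6!·10!/23! = 1/13742520792; Racah Σ t=5..6: t=5:−1/52254720000 t=6:+1/12541132800 = 19/313528320000; ⇒ 3j(6 8 8; -4 7 -3)² = 19/1564, sgn -1
B: Δ = 6!·6!·10!/23! = 1/13742520792; Racah Σ t=6..6: t=6:+1/188116992000 = 1/188116992000; ⇒ 3j(6 8 8; -6 7 -1)² = 35/14858, sgn -1
I_A²/I_B² = (19/1564)/(35/14858) = 361/70

361/70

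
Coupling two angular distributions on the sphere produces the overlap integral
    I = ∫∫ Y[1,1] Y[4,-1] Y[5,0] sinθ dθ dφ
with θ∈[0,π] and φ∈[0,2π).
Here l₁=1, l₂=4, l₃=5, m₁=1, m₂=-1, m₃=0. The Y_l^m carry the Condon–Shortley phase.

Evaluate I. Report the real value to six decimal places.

0.155288

m-sum 0 ✓  L=10 even ✓  3≤5≤5 ✓
Π(2lᵢ+1) = 3×9×11 = 297
triangle coeff Δ(1,4,5) = 1/495
Σ_t [0,0]: t=0:+1/576 = 1/576
(3j)²=5/99 [(1 4 5; 0 0 0)], sign=-1
Σ_t [0,0]: t=0:+1/1440 = 1/1440
(3j)²=2/99 [(1 4 5; 1 -1 0)], sign=-1
⇒ 4πI² = 10/33
I = (+1)√(10/33/(4π)) = 0.15528807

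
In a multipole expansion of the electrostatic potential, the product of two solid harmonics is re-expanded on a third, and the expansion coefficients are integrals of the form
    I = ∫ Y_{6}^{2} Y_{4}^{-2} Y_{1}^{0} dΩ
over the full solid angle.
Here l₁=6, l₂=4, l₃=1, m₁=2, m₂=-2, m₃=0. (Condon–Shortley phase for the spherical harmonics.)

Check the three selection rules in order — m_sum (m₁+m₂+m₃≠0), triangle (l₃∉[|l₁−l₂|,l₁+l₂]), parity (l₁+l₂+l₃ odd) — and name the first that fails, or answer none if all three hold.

triangle

Σmᵢ = 0  ✓
l₃∈[|l₁−l₂|,l₁+l₂]=[2,10], have l₃=1  ✗
Σlᵢ = 11 ⇒ odd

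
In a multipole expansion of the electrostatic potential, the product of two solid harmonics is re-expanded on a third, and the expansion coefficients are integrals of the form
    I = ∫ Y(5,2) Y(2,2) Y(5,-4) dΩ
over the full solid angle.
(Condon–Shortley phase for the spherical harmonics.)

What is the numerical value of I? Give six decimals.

Rules hold: Σm=0, L=12 even, 3≤5≤7.
N = 11·5·11 = 605
Δ = 2!·8!·2!/13! = 1/38610
Racah Σ t=0..2: t=0:+1/2880 t=1:−1/576 t=2:+1/2880 = -1/960
⇒ 3j(5 2 5; 0 0 0)² = 10/429, sgn +1
Racah Σ t=2..2: t=2:+1/20160 = 1/20160
⇒ 3j(5 2 5; 2 2 -4)² = 12/715, sgn -1
4πI² = N·(3j₀)²·(3jₘ)² = 40/169
I = -1·√(0.236686/4π) = -0.13724032

-0.137240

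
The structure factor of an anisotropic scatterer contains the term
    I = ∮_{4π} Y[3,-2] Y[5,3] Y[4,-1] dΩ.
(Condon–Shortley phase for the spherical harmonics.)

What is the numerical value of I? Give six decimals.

Checks pass: Σm=0; 12 even; l₃=4∈[2,8].
(2·3+1)(2·5+1)(2·4+1) = 693
Δ: 4! 2! 6! / 13! → 1/180180
sum: t=1:−1/576 t=2:+1/144 t=3:−1/576 = 1/288
3j²(3 5 4; 0 0 0) = Δ·Π!·Σ² = 20/1001  (sign +1)
sum: t=3:−1/1440 t=4:+1/1152 = 1/5760
3j²(3 5 4; -2 3 -1) = Δ·Π!·Σ² = 1/858  (sign -1)
combine: 4πI² = 693·20/1001·1/858 = 30/1859
take √, sign -1: I = -0.03583571

-0.035836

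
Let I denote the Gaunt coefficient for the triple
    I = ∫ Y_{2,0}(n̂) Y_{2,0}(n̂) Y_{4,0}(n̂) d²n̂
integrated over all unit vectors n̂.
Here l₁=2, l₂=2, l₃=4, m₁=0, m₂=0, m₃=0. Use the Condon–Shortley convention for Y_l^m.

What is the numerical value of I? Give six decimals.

Rules hold: Σm=0, L=8 even, 0≤4≤4.
N = 5·5·9 = 225
Δ = 0!·4!·4!/9! = 1/630
Racah Σ t=0..0: t=0:+1/16 = 1/16
⇒ 3j(2 2 4; 0 0 0)² = 2/35, sgn +1
(m-triple is (0,0,0) — same symbol as above.)
4πI² = N·(3j₀)²·(3jₘ)² = 36/49
I = +1·√(0.734694/4π) = 0.24179554

0.241796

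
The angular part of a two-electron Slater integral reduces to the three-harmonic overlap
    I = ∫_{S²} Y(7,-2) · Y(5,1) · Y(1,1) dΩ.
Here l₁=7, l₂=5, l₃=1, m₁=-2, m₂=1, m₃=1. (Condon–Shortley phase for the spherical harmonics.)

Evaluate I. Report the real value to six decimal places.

0.000000

l₃=1 ∉ [2,12] — triangle fails ⇒ I = 0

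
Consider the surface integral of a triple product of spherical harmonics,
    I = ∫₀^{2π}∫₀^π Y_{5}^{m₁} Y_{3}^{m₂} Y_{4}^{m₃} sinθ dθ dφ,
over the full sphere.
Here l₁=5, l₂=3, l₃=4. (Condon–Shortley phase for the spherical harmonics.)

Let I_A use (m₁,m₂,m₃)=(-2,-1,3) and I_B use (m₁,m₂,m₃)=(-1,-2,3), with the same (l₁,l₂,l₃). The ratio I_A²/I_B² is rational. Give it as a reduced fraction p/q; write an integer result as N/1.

Same 5,3,4: normalisation and zero-m 3j drop out of the ratio.
A: Δ: 4! 6! 2! / 13! → 1/180180; sum: t=1:−1/4320 t=2:+1/960 = 7/8640; 3j²(5 3 4; -2 -1 3) = Δ·Π!·Σ² = 343/12870  (sign -1)
B: Δ: 4! 6! 2! / 13! → 1/180180; sum: t=0:+1/17280 t=1:−1/1440 = -11/17280; 3j²(5 3 4; -1 -2 3) = Δ·Π!·Σ² = 11/468  (sign +1)
I_A²/I_B² = (343/12870)/(11/468) = 686/605

686/605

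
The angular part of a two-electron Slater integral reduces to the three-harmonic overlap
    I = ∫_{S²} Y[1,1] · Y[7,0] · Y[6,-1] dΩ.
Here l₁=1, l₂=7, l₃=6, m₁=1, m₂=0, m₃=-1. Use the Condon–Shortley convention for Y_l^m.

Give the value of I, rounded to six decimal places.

Rules hold: Σm=0, L=14 even, 6≤6≤8.
N = 3·15·13 = 585
Δ = 2!·0!·12!/15! = 1/1365
Racah Σ t=1..1: t=1:−1/518400 = -1/518400
⇒ 3j(1 7 6; 0 0 0)² = 7/195, sgn -1
Racah Σ t=0..0: t=0:+1/1209600 = 1/1209600
⇒ 3j(1 7 6; 1 0 -1)² = 1/65, sgn -1
4πI² = N·(3j₀)²·(3jₘ)² = 21/65
I = +1·√(0.323077/4π) = 0.16034227

0.160342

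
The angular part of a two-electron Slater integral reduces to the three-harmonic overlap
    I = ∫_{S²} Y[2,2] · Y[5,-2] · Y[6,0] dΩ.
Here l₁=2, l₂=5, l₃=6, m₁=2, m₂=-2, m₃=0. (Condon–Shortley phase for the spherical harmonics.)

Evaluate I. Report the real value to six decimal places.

0.000000

L=13 odd ⇒ parity kills the (l;000) factor ⇒ I = 0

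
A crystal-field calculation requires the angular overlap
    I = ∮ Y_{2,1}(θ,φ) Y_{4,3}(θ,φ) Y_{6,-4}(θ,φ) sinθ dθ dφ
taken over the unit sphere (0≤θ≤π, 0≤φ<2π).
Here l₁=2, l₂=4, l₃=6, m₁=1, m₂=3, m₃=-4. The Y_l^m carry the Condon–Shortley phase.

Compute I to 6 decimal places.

Checks pass: Σm=0; 12 even; l₃=6∈[2,6].
(2·2+1)(2·4+1)(2·6+1) = 585
Δ: 0! 4! 8! / 13! → 1/6435
sum: t=0:+1/2304 = 1/2304
3j²(2 4 6; 0 0 0) = Δ·Π!·Σ² = 5/143  (sign +1)
sum: t=0:+1/30240 = 1/30240
3j²(2 4 6; 1 3 -4) = Δ·Π!·Σ² = 16/429  (sign +1)
combine: 4πI² = 585·5/143·16/429 = 1200/1573
take √, sign +1: I = 0.24638901

0.246389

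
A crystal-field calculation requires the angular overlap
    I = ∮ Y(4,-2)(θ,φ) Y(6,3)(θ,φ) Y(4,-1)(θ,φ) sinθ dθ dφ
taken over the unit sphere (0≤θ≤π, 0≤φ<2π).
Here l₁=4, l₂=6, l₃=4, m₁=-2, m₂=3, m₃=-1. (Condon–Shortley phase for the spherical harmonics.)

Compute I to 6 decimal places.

-0.103072

m-sum 0 ✓  L=14 even ✓  2≤4≤10 ✓
Π(2lᵢ+1) = 9×13×9 = 1053
triangle coeff Δ(4,6,4) = 1/1261260
Σ_t [2,4]: t=2:+1/4608 t=3:−1/1296 t=4:+1/4608 = -7/20736
(3j)²=20/1287 [(4 6 4; 0 0 0)], sign=-1
Σ_t [4,6]: t=4:+1/11520 t=5:−1/5760 t=6:+1/51840 = -7/103680
(3j)²=7/858 [(4 6 4; -2 3 -1)], sign=+1
⇒ 4πI² = 210/1573
I = (-1)√(210/1573/(4π)) = -0.10307192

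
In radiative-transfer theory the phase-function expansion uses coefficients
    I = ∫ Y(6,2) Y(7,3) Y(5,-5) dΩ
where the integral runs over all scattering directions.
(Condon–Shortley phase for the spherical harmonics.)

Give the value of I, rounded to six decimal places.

Checks pass: Σm=0; 18 even; l₃=5∈[1,13].
(2·6+1)(2·7+1)(2·5+1) = 2145
Δ: 8! 4! 6! / 19! → 1/174594420
sum: t=2:+1/4147200 t=3:−1/207360 t=4:+1/82944 t=5:−1/207360 t=6:+1/4147200 = 1/345600
3j²(6 7 5; 0 0 0) = Δ·Π!·Σ² = 420/46189  (sign -1)
sum: t=4:+1/9953280 = 1/9953280
3j²(6 7 5; 2 3 -5) = Δ·Π!·Σ² = 2450/138567  (sign +1)
combine: 4πI² = 2145·420/46189·2450/138567 = 5145000/14919047
take √, sign -1: I = -0.16565983

-0.165660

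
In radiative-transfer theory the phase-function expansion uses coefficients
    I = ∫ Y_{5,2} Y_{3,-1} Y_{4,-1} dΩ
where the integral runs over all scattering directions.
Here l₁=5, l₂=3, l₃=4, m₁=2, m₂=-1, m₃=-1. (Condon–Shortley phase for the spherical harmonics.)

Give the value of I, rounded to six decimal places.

0.148044

Rules hold: Σm=0, L=12 even, 2≤4≤8.
N = 11·7·9 = 693
Δ = 4!·6!·2!/13! = 1/180180
Racah Σ t=1..3: t=1:−1/576 t=2:+1/144 t=3:−1/576 = 1/288
⇒ 3j(5 3 4; 0 0 0)² = 20/1001, sgn +1
Racah Σ t=0..2: t=0:+1/1728 t=1:−1/288 t=2:+1/960 = -1/540
⇒ 3j(5 3 4; 2 -1 -1)² = 128/6435, sgn +1
4πI² = N·(3j₀)²·(3jₘ)² = 512/1859
I = +1·√(0.275417/4π) = 0.14804384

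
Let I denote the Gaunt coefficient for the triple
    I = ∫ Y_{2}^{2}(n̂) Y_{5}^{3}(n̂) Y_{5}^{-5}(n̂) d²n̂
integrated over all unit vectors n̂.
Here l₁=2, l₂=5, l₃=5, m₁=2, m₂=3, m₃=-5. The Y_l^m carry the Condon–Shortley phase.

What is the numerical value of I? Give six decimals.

0.088588

Rules hold: Σm=0, L=12 even, 3≤5≤7.
N = 5·11·11 = 605
Δ = 2!·2!·8!/13! = 1/38610
Racah Σ t=0..2: t=0:+1/2880 t=1:−1/576 t=2:+1/2880 = -1/960
⇒ 3j(2 5 5; 0 0 0)² = 10/429, sgn +1
Racah Σ t=0..0: t=0:+1/161280 = 1/161280
⇒ 3j(2 5 5; 2 3 -5)² = 1/143, sgn +1
4πI² = N·(3j₀)²·(3jₘ)² = 50/507
I = +1·√(0.0986193/4π) = 0.08858824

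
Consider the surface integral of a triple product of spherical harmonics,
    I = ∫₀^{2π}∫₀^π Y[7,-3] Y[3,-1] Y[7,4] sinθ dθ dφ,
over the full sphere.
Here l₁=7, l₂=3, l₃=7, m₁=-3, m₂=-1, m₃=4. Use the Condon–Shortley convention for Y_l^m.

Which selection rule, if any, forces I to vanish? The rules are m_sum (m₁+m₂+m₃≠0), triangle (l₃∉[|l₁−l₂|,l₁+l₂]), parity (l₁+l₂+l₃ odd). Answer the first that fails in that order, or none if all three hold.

azimuthal sum: -3 − 1 + 4 = 0  ✓
4 ≤ 7 ≤ 10 (triangle on l)  ✓
L = 7 + 3 + 7 = 17 (odd)  ✗

parity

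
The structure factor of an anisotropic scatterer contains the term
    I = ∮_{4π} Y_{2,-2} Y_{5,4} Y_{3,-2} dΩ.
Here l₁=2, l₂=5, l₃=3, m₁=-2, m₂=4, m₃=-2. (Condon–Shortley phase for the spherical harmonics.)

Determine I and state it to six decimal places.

m-sum 0 ✓  L=10 even ✓  3≤3≤7 ✓
Π(2lᵢ+1) = 5×11×7 = 385
triangle coeff Δ(2,5,3) = 1/2310
Σ_t [2,2]: t=2:+1/144 = 1/144
(3j)²=10/231 [(2 5 3; 0 0 0)], sign=-1
Σ_t [4,4]: t=4:+1/2880 = 1/2880
(3j)²=3/55 [(2 5 3; -2 4 -2)], sign=-1
⇒ 4πI² = 10/11
I = (+1)√(10/11/(4π)) = 0.26896683

0.268967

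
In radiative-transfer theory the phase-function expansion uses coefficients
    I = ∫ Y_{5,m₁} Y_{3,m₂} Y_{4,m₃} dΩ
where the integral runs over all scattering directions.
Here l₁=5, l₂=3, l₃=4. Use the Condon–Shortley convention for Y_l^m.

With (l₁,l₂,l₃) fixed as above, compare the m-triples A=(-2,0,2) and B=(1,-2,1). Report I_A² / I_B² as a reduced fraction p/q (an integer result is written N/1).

84/3125

Same 5,3,4: normalisation and zero-m 3j drop out of the ratio.
A: Δ: 4! 6! 2! / 13! → 1/180180; sum: t=1:−1/8640 t=2:+1/480 t=3:−1/576 = 1/4320; 3j²(5 3 4; -2 0 2) = Δ·Π!·Σ² = 1/2145  (sign +1)
B: Δ: 4! 6! 2! / 13! → 1/180180; sum: t=0:+1/1152 t=1:−1/432 = -5/3456; 3j²(5 3 4; 1 -2 1) = Δ·Π!·Σ² = 625/36036  (sign +1)
I_A²/I_B² = (1/2145)/(625/36036) = 84/3125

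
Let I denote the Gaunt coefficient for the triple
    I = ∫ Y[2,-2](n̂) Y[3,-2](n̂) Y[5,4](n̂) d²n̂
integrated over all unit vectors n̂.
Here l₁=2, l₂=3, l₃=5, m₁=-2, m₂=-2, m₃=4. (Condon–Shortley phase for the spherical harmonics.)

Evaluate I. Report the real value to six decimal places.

Checks pass: Σm=0; 10 even; l₃=5∈[1,5].
(2·2+1)(2·3+1)(2·5+1) = 385
Δ: 0! 4! 6! / 11! → 1/2310
sum: t=0:+1/144 = 1/144
3j²(2 3 5; 0 0 0) = Δ·Π!·Σ² = 10/231  (sign -1)
sum: t=0:+1/2880 = 1/2880
3j²(2 3 5; -2 -2 4) = Δ·Π!·Σ² = 3/55  (sign -1)
combine: 4πI² = 385·10/231·3/55 = 10/11
take √, sign +1: I = 0.26896683

0.268967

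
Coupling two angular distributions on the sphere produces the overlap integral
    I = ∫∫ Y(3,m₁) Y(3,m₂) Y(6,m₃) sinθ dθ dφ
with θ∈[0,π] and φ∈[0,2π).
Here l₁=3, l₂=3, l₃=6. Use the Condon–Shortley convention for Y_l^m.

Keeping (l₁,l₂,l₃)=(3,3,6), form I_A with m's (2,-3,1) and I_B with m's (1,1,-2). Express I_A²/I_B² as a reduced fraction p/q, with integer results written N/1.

Same 3,3,6: normalisation and zero-m 3j drop out of the ratio.
A: Δ: 0! 6! 6! / 13! → 1/12012; sum: t=0:+1/86400 = 1/86400; 3j²(3 3 6; 2 -3 1) = Δ·Π!·Σ² = 1/1716  (sign -1)
B: Δ: 0! 6! 6! / 13! → 1/12012; sum: t=0:+1/2304 = 1/2304; 3j²(3 3 6; 1 1 -2) = Δ·Π!·Σ² = 5/143  (sign +1)
I_A²/I_B² = (1/1716)/(5/143) = 1/60

1/60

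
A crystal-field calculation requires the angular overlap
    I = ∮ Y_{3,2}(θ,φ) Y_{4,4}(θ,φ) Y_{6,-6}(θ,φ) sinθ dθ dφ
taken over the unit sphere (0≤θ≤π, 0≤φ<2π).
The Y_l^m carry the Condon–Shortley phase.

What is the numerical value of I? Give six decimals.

l₁+l₂+l₃=13 is odd: 3j(l;000)=0 ⇒ I=0

0.000000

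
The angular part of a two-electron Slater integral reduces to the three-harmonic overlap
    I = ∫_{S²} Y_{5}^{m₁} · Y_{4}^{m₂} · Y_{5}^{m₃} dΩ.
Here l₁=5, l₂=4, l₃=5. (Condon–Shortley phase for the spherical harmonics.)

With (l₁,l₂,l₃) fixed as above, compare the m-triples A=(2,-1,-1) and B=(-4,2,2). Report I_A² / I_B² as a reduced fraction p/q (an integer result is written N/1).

Shared (l₁,l₂,l₃)=(5,4,5): N and (l;000)² cancel in I_A²/I_B².
A: Δ = 4!·6!·4!/15! = 1/3153150; Racah Σ t=0..3: t=0:+1/5184 t=1:−1/1152 t=2:+1/2880 t=3:−1/103680 = -7/20736; ⇒ 3j(5 4 5; 2 -1 -1)² = 35/2574, sgn -1
B: Δ = 4!·6!·4!/15! = 1/3153150; Racah Σ t=3..4: t=3:−1/25920 t=4:+1/11520 = 1/20736; ⇒ 3j(5 4 5; -4 2 2)² = 5/429, sgn -1
I_A²/I_B² = (35/2574)/(5/429) = 7/6

7/6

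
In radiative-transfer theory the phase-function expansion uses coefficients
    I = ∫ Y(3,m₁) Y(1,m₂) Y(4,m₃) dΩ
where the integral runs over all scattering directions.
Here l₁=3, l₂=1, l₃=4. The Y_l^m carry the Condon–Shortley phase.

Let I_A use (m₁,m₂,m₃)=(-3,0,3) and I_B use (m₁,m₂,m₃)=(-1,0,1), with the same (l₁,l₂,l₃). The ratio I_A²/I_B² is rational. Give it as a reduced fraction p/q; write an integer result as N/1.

7/15

Shared (l₁,l₂,l₃)=(3,1,4): N and (l;000)² cancel in I_A²/I_B².
A: Δ = 0!·6!·2!/9! = 1/252; Racah Σ t=0..0: t=0:+1/720 = 1/720; ⇒ 3j(3 1 4; -3 0 3)² = 1/36, sgn -1
B: Δ = 0!·6!·2!/9! = 1/252; Racah Σ t=0..0: t=0:+1/48 = 1/48; ⇒ 3j(3 1 4; -1 0 1)² = 5/84, sgn -1
I_A²/I_B² = (1/36)/(5/84) = 7/15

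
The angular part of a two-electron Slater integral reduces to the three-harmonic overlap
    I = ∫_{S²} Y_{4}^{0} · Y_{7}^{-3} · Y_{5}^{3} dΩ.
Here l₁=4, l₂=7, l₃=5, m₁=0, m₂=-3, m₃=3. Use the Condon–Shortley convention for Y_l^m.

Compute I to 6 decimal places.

0.062592

Rules hold: Σm=0, L=16 even, 3≤5≤11.
N = 9·15·11 = 1485
Δ = 6!·2!·8!/17! = 1/6126120
Racah Σ t=2..4: t=2:+1/69120 t=3:−1/20736 t=4:+1/69120 = -1/51840
⇒ 3j(4 7 5; 0 0 0)² = 280/21879, sgn +1
Racah Σ t=2..4: t=2:+1/138240 t=3:−1/181440 t=4:+1/3870720 = 23/11612160
⇒ 3j(4 7 5; 0 -3 3)² = 529/204204, sgn +1
4πI² = N·(3j₀)²·(3jₘ)² = 26450/537251
I = +1·√(0.0492321/4π) = 0.06259207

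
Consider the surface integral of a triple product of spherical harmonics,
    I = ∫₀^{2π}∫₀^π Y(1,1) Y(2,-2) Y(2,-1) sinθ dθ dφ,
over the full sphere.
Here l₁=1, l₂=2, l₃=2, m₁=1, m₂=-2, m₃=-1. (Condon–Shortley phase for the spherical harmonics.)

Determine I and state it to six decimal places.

0.000000

Σmᵢ = -2 ≠ 0, so the φ-integral vanishes; I = 0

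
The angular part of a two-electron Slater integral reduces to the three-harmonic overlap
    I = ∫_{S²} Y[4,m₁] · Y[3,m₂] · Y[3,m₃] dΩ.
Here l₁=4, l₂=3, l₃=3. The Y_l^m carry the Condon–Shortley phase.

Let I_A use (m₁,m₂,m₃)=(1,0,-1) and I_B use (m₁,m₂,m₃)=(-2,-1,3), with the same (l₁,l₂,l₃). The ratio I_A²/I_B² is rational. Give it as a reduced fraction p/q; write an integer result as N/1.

5/18

Shared (l₁,l₂,l₃)=(4,3,3): N and (l;000)² cancel in I_A²/I_B².
A: Δ = 4!·4!·2!/11! = 1/34650; Racah Σ t=1..3: t=1:−1/48 t=2:+1/24 t=3:−1/288 = 5/288; ⇒ 3j(4 3 3; 1 0 -1)² = 5/462, sgn +1
B: Δ = 4!·4!·2!/11! = 1/34650; Racah Σ t=2..2: t=2:+1/192 = 1/192; ⇒ 3j(4 3 3; -2 -1 3)² = 3/77, sgn +1
I_A²/I_B² = (5/462)/(3/77) = 5/18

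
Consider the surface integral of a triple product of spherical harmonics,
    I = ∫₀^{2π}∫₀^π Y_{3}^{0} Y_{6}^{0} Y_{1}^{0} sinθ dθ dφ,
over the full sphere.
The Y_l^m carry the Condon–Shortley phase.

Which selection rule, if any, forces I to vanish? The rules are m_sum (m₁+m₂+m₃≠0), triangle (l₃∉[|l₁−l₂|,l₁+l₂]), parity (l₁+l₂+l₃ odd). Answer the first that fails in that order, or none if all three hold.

triangle

m₁+m₂+m₃ = 0 + 0 + 0 = 0  ✓
triangle: |3−6|=3 ≤ l₃=1 ≤ 3+6=9  ✗
parity: l₁+l₂+l₃ = 10 is even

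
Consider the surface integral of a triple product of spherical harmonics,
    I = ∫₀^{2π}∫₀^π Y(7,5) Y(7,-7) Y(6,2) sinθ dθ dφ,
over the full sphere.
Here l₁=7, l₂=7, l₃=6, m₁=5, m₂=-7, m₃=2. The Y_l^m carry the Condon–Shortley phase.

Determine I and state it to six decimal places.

m-sum 0 ✓  L=20 even ✓  0≤6≤14 ✓
Π(2lᵢ+1) = 15×15×13 = 2925
triangle coeff Δ(7,7,6) = 1/2444321880
Σ_t [1,7]: t=1:−1/2612736000 t=2:+1/20736000 t=3:−1/1658880 t=4:+1/746496 t=5:−1/1658880 t=6:+1/20736000 t=7:−1/2612736000 = 1/4354560
(3j)²=1000/138567 [(7 7 6; 0 0 0)], sign=+1
Σ_t [0,0]: t=0:+1/1393459200 = 1/1393459200
(3j)²=11/646 [(7 7 6; 5 -7 2)], sign=+1
⇒ 4πI² = 37500/104329
I = (+1)√(37500/104329/(4π)) = 0.16912514

0.169125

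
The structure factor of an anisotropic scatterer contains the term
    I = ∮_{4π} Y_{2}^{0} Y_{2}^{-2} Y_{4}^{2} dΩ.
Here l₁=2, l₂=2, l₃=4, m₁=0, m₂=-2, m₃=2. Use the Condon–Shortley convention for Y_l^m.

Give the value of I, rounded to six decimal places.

m-sum 0 ✓  L=8 even ✓  0≤4≤4 ✓
Π(2lᵢ+1) = 5×5×9 = 225
triangle coeff Δ(2,2,4) = 1/630
Σ_t [0,0]: t=0:+1/16 = 1/16
(3j)²=2/35 [(2 2 4; 0 0 0)], sign=+1
Σ_t [0,0]: t=0:+1/96 = 1/96
(3j)²=1/42 [(2 2 4; 0 -2 2)], sign=+1
⇒ 4πI² = 15/49
I = (+1)√(15/49/(4π)) = 0.15607835

0.156078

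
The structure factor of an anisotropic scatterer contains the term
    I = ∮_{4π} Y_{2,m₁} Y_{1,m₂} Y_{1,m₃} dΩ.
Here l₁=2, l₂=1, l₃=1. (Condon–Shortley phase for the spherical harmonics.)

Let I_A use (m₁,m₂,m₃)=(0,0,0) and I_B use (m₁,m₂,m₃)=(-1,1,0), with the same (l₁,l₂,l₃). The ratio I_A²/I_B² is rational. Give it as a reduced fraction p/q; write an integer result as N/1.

4/3

Shared (l₁,l₂,l₃)=(2,1,1): N and (l;000)² cancel in I_A²/I_B².
A: Δ = 2!·2!·0!/5! = 1/30; Racah Σ t=1..1: t=1:−1/1 = -1/1; ⇒ 3j(2 1 1; 0 0 0)² = 2/15, sgn +1
B: Δ = 2!·2!·0!/5! = 1/30; Racah Σ t=2..2: t=2:+1/2 = 1/2; ⇒ 3j(2 1 1; -1 1 0)² = 1/10, sgn -1
I_A²/I_B² = (2/15)/(1/10) = 4/3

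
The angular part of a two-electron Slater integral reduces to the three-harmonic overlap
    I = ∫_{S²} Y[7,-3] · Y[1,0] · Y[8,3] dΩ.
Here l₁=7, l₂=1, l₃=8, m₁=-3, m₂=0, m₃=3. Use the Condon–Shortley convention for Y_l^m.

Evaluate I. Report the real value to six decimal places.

-0.226917

m-sum 0 ✓  L=16 even ✓  6≤8≤8 ✓
Π(2lᵢ+1) = 15×3×17 = 765
triangle coeff Δ(7,1,8) = 1/2040
Σ_t [0,0]: t=0:+1/25401600 = 1/25401600
(3j)²=8/255 [(7 1 8; 0 0 0)], sign=+1
Σ_t [0,0]: t=0:+1/87091200 = 1/87091200
(3j)²=11/408 [(7 1 8; -3 0 3)], sign=-1
⇒ 4πI² = 11/17
I = (-1)√(11/17/(4π)) = -0.22691696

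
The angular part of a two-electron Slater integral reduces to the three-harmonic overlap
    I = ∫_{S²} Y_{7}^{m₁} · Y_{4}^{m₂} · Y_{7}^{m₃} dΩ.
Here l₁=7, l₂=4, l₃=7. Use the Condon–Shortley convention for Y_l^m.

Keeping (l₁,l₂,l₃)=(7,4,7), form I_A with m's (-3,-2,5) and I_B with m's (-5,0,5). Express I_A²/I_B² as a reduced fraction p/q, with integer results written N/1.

33640/68651

Shared (l₁,l₂,l₃)=(7,4,7): N and (l;000)² cancel in I_A²/I_B².
A: Δ = 4!·10!·4!/19! = 1/58198140; Racah Σ t=0..2: t=0:+1/348364800 t=1:−1/13063680 t=2:+1/7741440 = 29/522547200; ⇒ 3j(7 4 7; -3 -2 5)² = 1682/264537, sgn +1
B: Δ = 4!·10!·4!/19! = 1/58198140; Racah Σ t=2..4: t=2:+1/58060800 t=3:−1/13063680 t=4:+1/46448640 = -79/2090188800; ⇒ 3j(7 4 7; -5 0 5)² = 68651/5290740, sgn -1
I_A²/I_B² = (1682/264537)/(68651/5290740) = 33640/68651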